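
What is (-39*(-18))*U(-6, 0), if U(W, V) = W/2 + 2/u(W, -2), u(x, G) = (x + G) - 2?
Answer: -11232/5 ≈ -2246.4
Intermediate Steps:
u(x, G) = -2 + G + x (u(x, G) = (G + x) - 2 = -2 + G + x)
U(W, V) = W/2 + 2/(-4 + W) (U(W, V) = W/2 + 2/(-2 - 2 + W) = W*(½) + 2/(-4 + W) = W/2 + 2/(-4 + W))
(-39*(-18))*U(-6, 0) = (-39*(-18))*((4 - 6*(-4 - 6))/(2*(-4 - 6))) = 702*((½)*(4 - 6*(-10))/(-10)) = 702*((½)*(-⅒)*(4 + 60)) = 702*((½)*(-⅒)*64) = 702*(-16/5) = -11232/5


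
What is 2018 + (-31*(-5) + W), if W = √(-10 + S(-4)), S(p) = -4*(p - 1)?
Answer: 2173 + √10 ≈ 2176.2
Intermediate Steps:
S(p) = 4 - 4*p (S(p) = -4*(-1 + p) = 4 - 4*p)
W = √10 (W = √(-10 + (4 - 4*(-4))) = √(-10 + (4 + 16)) = √(-10 + 20) = √10 ≈ 3.1623)
2018 + (-31*(-5) + W) = 2018 + (-31*(-5) + √10) = 2018 + (155 + √10) = 2173 + √10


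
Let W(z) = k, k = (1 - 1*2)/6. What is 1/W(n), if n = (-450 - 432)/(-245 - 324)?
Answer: -6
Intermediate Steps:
n = 882/569 (n = -882/(-569) = -882*(-1/569) = 882/569 ≈ 1.5501)
k = -⅙ (k = (1 - 2)*(⅙) = -1*⅙ = -⅙ ≈ -0.16667)
W(z) = -⅙
1/W(n) = 1/(-⅙) = -6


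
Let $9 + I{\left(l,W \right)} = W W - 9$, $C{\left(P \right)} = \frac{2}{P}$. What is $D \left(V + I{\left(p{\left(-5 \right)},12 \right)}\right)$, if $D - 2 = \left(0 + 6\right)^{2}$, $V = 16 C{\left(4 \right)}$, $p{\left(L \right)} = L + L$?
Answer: $5092$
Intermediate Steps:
$p{\left(L \right)} = 2 L$
$I{\left(l,W \right)} = -18 + W^{2}$ ($I{\left(l,W \right)} = -9 + \left(W W - 9\right) = -9 + \left(W^{2} - 9\right) = -9 + \left(-9 + W^{2}\right) = -18 + W^{2}$)
$V = 8$ ($V = 16 \cdot \frac{2}{4} = 16 \cdot 2 \cdot \frac{1}{4} = 16 \cdot \frac{1}{2} = 8$)
$D = 38$ ($D = 2 + \left(0 + 6\right)^{2} = 2 + 6^{2} = 2 + 36 = 38$)
$D \left(V + I{\left(p{\left(-5 \right)},12 \right)}\right) = 38 \left(8 - \left(18 - 12^{2}\right)\right) = 38 \left(8 + \left(-18 + 144\right)\right) = 38 \left(8 + 126\right) = 38 \cdot 134 = 5092$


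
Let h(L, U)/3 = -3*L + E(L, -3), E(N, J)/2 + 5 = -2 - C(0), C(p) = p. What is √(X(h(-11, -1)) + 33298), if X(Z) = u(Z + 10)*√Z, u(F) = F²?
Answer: √(33298 + 4489*√57) ≈ 259.21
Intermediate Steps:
E(N, J) = -14 (E(N, J) = -10 + 2*(-2 - 1*0) = -10 + 2*(-2 + 0) = -10 + 2*(-2) = -10 - 4 = -14)
h(L, U) = -42 - 9*L (h(L, U) = 3*(-3*L - 14) = 3*(-14 - 3*L) = -42 - 9*L)
X(Z) = √Z*(10 + Z)² (X(Z) = (Z + 10)²*√Z = (10 + Z)²*√Z = √Z*(10 + Z)²)
√(X(h(-11, -1)) + 33298) = √(√(-42 - 9*(-11))*(10 + (-42 - 9*(-11)))² + 33298) = √(√(-42 + 99)*(10 + (-42 + 99))² + 33298) = √(√57*(10 + 57)² + 33298) = √(√57*67² + 33298) = √(√57*4489 + 33298) = √(4489*√57 + 33298) = √(33298 + 4489*√57)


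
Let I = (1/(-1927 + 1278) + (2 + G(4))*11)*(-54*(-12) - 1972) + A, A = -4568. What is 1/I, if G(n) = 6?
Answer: -649/78579596 ≈ -8.2591e-6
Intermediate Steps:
I = -78579596/649 (I = (1/(-1927 + 1278) + (2 + 6)*11)*(-54*(-12) - 1972) - 4568 = (1/(-649) + 8*11)*(648 - 1972) - 4568 = (-1/649 + 88)*(-1324) - 4568 = (57111/649)*(-1324) - 4568 = -75614964/649 - 4568 = -78579596/649 ≈ -1.2108e+5)
1/I = 1/(-78579596/649) = -649/78579596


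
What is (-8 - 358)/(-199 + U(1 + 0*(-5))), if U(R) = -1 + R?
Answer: 366/199 ≈ 1.8392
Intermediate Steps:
(-8 - 358)/(-199 + U(1 + 0*(-5))) = (-8 - 358)/(-199 + (-1 + (1 + 0*(-5)))) = -366/(-199 + (-1 + (1 + 0))) = -366/(-199 + (-1 + 1)) = -366/(-199 + 0) = -366/(-199) = -366*(-1/199) = 366/199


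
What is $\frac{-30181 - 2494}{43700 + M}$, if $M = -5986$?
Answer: $- \frac{32675}{37714} \approx -0.86639$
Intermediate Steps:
$\frac{-30181 - 2494}{43700 + M} = \frac{-30181 - 2494}{43700 - 5986} = - \frac{32675}{37714}$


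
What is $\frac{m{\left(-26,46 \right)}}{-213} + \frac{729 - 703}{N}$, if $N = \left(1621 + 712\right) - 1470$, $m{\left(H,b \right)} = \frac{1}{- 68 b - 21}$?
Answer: $\frac{17440025}{578846031} \approx 0.030129$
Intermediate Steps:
$m{\left(H,b \right)} = \frac{1}{-21 - 68 b}$
$N = 863$ ($N = 2333 - 1470 = 863$)
$\frac{m{\left(-26,46 \right)}}{-213} + \frac{729 - 703}{N} = \frac{\left(-1\right) \frac{1}{21 + 68 \cdot 46}}{-213} + \frac{729 - 703}{863} = - \frac{1}{21 + 3128} \left(- \frac{1}{213}\right) + \left(729 - 703\right) \frac{1}{863} = - \frac{1}{3149} \left(- \frac{1}{213}\right) + 26 \cdot \frac{1}{863} = \left(-1\right) \frac{1}{3149} \left(- \frac{1}{213}\right) + \frac{26}{863} = \left(- \frac{1}{3149}\right) \left(- \frac{1}{213}\right) + \frac{26}{863} = \frac{1}{670737} + \frac{26}{863} = \frac{17440025}{578846031}$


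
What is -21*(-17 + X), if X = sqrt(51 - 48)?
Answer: 357 - 21*sqrt(3) ≈ 320.63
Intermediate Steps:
X = sqrt(3) ≈ 1.7320
-21*(-17 + X) = -21*(-17 + sqrt(3)) = 357 - 21*sqrt(3)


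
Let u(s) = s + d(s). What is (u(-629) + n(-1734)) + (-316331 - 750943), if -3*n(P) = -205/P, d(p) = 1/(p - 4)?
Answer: -1172153871655/1097622 ≈ -1.0679e+6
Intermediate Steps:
d(p) = 1/(-4 + p)
u(s) = s + 1/(-4 + s)
n(P) = 205/(3*P) (n(P) = -(-205)/(3*P) = 205/(3*P))
(u(-629) + n(-1734)) + (-316331 - 750943) = ((1 - 629*(-4 - 629))/(-4 - 629) + (205/3)/(-1734)) + (-316331 - 750943) = ((1 - 629*(-633))/(-633) + (205/3)*(-1/1734)) - 1067274 = (-(1 + 398157)/633 - 205/5202) - 1067274 = (-1/633*398158 - 205/5202) - 1067274 = (-398158/633 - 205/5202) - 1067274 = -690449227/1097622 - 1067274 = -1172153871655/1097622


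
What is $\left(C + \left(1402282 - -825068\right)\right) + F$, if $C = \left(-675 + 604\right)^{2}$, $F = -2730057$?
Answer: $-497666$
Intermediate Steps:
$C = 5041$ ($C = \left(-71\right)^{2} = 5041$)
$\left(C + \left(1402282 - -825068\right)\right) + F = \left(5041 + \left(1402282 - -825068\right)\right) - 2730057 = \left(5041 + \left(1402282 + 825068\right)\right) - 2730057 = \left(5041 + 2227350\right) - 2730057 = 2232391 - 2730057 = -497666$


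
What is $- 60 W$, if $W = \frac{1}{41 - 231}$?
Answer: $\frac{6}{19} \approx 0.31579$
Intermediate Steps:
$W = - \frac{1}{190}$ ($W = \frac{1}{-190} = - \frac{1}{190} \approx -0.0052632$)
$- 60 W = \left(-60\right) \left(- \frac{1}{190}\right) = \frac{6}{19}$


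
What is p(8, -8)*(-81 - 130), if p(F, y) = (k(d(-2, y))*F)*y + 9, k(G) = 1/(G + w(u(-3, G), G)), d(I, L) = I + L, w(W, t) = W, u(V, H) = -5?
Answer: -41989/15 ≈ -2799.3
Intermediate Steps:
k(G) = 1/(-5 + G) (k(G) = 1/(G - 5) = 1/(-5 + G))
p(F, y) = 9 + F*y/(-7 + y) (p(F, y) = (F/(-5 + (-2 + y)))*y + 9 = (F/(-7 + y))*y + 9 = F*y/(-7 + y) + 9 = 9 + F*y/(-7 + y))
p(8, -8)*(-81 - 130) = ((-63 + 9*(-8) + 8*(-8))/(-7 - 8))*(-81 - 130) = ((-63 - 72 - 64)/(-15))*(-211) = -1/15*(-199)*(-211) = (199/15)*(-211) = -41989/15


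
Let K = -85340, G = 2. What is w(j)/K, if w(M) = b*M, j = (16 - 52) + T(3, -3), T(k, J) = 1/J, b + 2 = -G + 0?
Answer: -109/64005 ≈ -0.0017030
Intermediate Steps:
b = -4 (b = -2 + (-1*2 + 0) = -2 + (-2 + 0) = -2 - 2 = -4)
j = -109/3 (j = (16 - 52) + 1/(-3) = -36 - ⅓ = -109/3 ≈ -36.333)
w(M) = -4*M
w(j)/K = -4*(-109/3)/(-85340) = (436/3)*(-1/85340) = -109/64005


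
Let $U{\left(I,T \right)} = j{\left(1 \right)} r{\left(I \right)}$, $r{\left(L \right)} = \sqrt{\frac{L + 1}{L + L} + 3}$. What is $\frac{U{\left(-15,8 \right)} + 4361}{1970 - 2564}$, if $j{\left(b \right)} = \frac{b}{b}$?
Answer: $- \frac{4361}{594} - \frac{\sqrt{195}}{4455} \approx -7.3449$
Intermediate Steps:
$j{\left(b \right)} = 1$
$r{\left(L \right)} = \sqrt{3 + \frac{1 + L}{2 L}}$ ($r{\left(L \right)} = \sqrt{\frac{1 + L}{2 L} + 3} = \sqrt{3 + \frac{1 + L}{2 L}}$)
$U{\left(I,T \right)} = \frac{\sqrt{14 + \frac{2}{I}}}{2}$ ($U{\left(I,T \right)} = 1 \frac{\sqrt{14 + \frac{2}{I}}}{2} = \frac{\sqrt{14 + \frac{2}{I}}}{2}$)
$\frac{U{\left(-15,8 \right)} + 4361}{1970 - 2564} = \frac{\frac{\sqrt{14 + \frac{2}{-15}}}{2} + 4361}{1970 - 2564} = \frac{\frac{\sqrt{14 + 2 \left(- \frac{1}{15}\right)}}{2} + 4361}{-594} = \left(\frac{\sqrt{14 - \frac{2}{15}}}{2} + 4361\right) \left(- \frac{1}{594}\right) = \left(\frac{\sqrt{\frac{208}{15}}}{2} + 4361\right) \left(- \frac{1}{594}\right) = \left(\frac{\frac{4}{15} \sqrt{195}}{2} + 4361\right) \left(- \frac{1}{594}\right) = \left(\frac{2 \sqrt{195}}{15} + 4361\right) \left(- \frac{1}{594}\right) = \left(4361 + \frac{2 \sqrt{195}}{15}\right) \left(- \frac{1}{594}\right) = - \frac{4361}{594} - \frac{\sqrt{195}}{4455}$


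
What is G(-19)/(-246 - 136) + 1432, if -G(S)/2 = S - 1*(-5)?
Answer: 273498/191 ≈ 1431.9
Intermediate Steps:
G(S) = -10 - 2*S (G(S) = -2*(S - 1*(-5)) = -2*(S + 5) = -2*(5 + S) = -10 - 2*S)
G(-19)/(-246 - 136) + 1432 = (-10 - 2*(-19))/(-246 - 136) + 1432 = (-10 + 38)/(-382) + 1432 = 28*(-1/382) + 1432 = -14/191 + 1432 = 273498/191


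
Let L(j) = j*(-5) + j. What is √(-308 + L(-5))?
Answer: 12*I*√2 ≈ 16.971*I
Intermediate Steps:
L(j) = -4*j (L(j) = -5*j + j = -4*j)
√(-308 + L(-5)) = √(-308 - 4*(-5)) = √(-308 + 20) = √(-288) = 12*I*√2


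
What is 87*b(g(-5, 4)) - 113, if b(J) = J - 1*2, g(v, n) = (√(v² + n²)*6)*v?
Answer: -287 - 2610*√41 ≈ -16999.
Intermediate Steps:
g(v, n) = 6*v*√(n² + v²) (g(v, n) = (√(n² + v²)*6)*v = (6*√(n² + v²))*v = 6*v*√(n² + v²))
b(J) = -2 + J (b(J) = J - 2 = -2 + J)
87*b(g(-5, 4)) - 113 = 87*(-2 + 6*(-5)*√(4² + (-5)²)) - 113 = 87*(-2 + 6*(-5)*√(16 + 25)) - 113 = 87*(-2 + 6*(-5)*√41) - 113 = 87*(-2 - 30*√41) - 113 = (-174 - 2610*√41) - 113 = -287 - 2610*√41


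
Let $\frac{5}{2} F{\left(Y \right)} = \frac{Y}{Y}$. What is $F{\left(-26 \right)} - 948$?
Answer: $- \frac{4738}{5} \approx -947.6$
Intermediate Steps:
$F{\left(Y \right)} = \frac{2}{5}$ ($F{\left(Y \right)} = \frac{2 \frac{Y}{Y}}{5} = \frac{2}{5} \cdot 1 = \frac{2}{5}$)
$F{\left(-26 \right)} - 948 = \frac{2}{5} - 948 = - \frac{4738}{5}$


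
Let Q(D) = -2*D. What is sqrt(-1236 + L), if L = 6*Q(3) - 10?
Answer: I*sqrt(1282) ≈ 35.805*I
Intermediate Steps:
L = -46 (L = 6*(-2*3) - 10 = 6*(-6) - 10 = -36 - 10 = -46)
sqrt(-1236 + L) = sqrt(-1236 - 46) = sqrt(-1282) = I*sqrt(1282)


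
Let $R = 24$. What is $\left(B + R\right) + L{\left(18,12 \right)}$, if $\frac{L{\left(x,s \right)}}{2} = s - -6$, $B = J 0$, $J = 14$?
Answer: $60$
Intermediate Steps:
$B = 0$ ($B = 14 \cdot 0 = 0$)
$L{\left(x,s \right)} = 12 + 2 s$ ($L{\left(x,s \right)} = 2 \left(s - -6\right) = 2 \left(s + 6\right) = 2 \left(6 + s\right) = 12 + 2 s$)
$\left(B + R\right) + L{\left(18,12 \right)} = \left(0 + 24\right) + \left(12 + 2 \cdot 12\right) = 24 + \left(12 + 24\right) = 24 + 36 = 60$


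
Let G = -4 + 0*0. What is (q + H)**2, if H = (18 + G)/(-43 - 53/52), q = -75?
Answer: 606587641/106929 ≈ 5672.8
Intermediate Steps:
G = -4 (G = -4 + 0 = -4)
H = -104/327 (H = (18 - 4)/(-43 - 53/52) = 14/(-43 - 53*1/52) = 14/(-43 - 53/52) = 14/(-2289/52) = 14*(-52/2289) = -104/327 ≈ -0.31804)
(q + H)**2 = (-75 - 104/327)**2 = (-24629/327)**2 = 606587641/106929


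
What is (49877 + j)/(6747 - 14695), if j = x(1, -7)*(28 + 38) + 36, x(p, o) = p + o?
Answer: -49517/7948 ≈ -6.2301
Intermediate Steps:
x(p, o) = o + p
j = -360 (j = (-7 + 1)*(28 + 38) + 36 = -6*66 + 36 = -396 + 36 = -360)
(49877 + j)/(6747 - 14695) = (49877 - 360)/(6747 - 14695) = 49517/(-7948) = 49517*(-1/7948) = -49517/7948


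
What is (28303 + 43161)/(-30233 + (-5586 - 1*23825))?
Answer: -17866/14911 ≈ -1.1982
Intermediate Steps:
(28303 + 43161)/(-30233 + (-5586 - 1*23825)) = 71464/(-30233 + (-5586 - 23825)) = 71464/(-30233 - 29411) = 71464/(-59644) = 71464*(-1/59644) = -17866/14911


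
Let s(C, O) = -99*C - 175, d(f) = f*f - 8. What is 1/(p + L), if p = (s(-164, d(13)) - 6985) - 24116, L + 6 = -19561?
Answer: -1/34607 ≈ -2.8896e-5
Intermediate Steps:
L = -19567 (L = -6 - 19561 = -19567)
d(f) = -8 + f² (d(f) = f² - 8 = -8 + f²)
s(C, O) = -175 - 99*C
p = -15040 (p = ((-175 - 99*(-164)) - 6985) - 24116 = ((-175 + 16236) - 6985) - 24116 = (16061 - 6985) - 24116 = 9076 - 24116 = -15040)
1/(p + L) = 1/(-15040 - 19567) = 1/(-34607) = -1/34607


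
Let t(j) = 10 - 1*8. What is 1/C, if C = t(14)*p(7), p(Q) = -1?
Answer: -1/2 ≈ -0.50000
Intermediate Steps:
t(j) = 2 (t(j) = 10 - 8 = 2)
C = -2 (C = 2*(-1) = -2)
1/C = 1/(-2) = -1/2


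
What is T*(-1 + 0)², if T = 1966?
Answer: 1966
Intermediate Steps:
T*(-1 + 0)² = 1966*(-1 + 0)² = 1966*(-1)² = 1966*1 = 1966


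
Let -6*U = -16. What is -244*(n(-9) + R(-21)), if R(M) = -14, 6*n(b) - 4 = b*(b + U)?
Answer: 2806/3 ≈ 935.33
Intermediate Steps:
U = 8/3 (U = -1/6*(-16) = 8/3 ≈ 2.6667)
n(b) = 2/3 + b*(8/3 + b)/6 (n(b) = 2/3 + (b*(b + 8/3))/6 = 2/3 + (b*(8/3 + b))/6 = 2/3 + b*(8/3 + b)/6)
-244*(n(-9) + R(-21)) = -244*((2/3 + (1/6)*(-9)**2 + (4/9)*(-9)) - 14) = -244*((2/3 + (1/6)*81 - 4) - 14) = -244*((2/3 + 27/2 - 4) - 14) = -244*(61/6 - 14) = -244*(-23/6) = 2806/3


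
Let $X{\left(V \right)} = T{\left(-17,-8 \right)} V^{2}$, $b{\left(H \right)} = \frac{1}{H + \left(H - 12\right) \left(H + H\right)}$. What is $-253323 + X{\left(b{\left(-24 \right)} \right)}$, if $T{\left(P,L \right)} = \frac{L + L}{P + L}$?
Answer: $- \frac{1149301118699}{4536900} \approx -2.5332 \cdot 10^{5}$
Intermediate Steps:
$T{\left(P,L \right)} = \frac{2 L}{L + P}$
$b{\left(H \right)} = \frac{1}{H + 2 H \left(-12 + H\right)}$ ($b{\left(H \right)} = \frac{1}{H + \left(-12 + H\right) 2 H} = \frac{1}{H + 2 H \left(-12 + H\right)}$)
$X{\left(V \right)} = \frac{16 V^{2}}{25}$ ($X{\left(V \right)} = 2 \left(-8\right) \frac{1}{-8 - 17} V^{2} = 2 \left(-8\right) \frac{1}{-25} V^{2} = 2 \left(-8\right) \left(- \frac{1}{25}\right) V^{2} = \frac{16 V^{2}}{25}$)
$-253323 + X{\left(b{\left(-24 \right)} \right)} = -253323 + \frac{16 \left(\frac{1}{\left(-24\right) \left(-23 + 2 \left(-24\right)\right)}\right)^{2}}{25} = -253323 + \frac{16 \left(- \frac{1}{24 \left(-23 - 48\right)}\right)^{2}}{25} = -253323 + \frac{16 \left(- \frac{1}{24 \left(-71\right)}\right)^{2}}{25} = -253323 + \frac{16 \left(\left(- \frac{1}{24}\right) \left(- \frac{1}{71}\right)\right)^{2}}{25} = -253323 + \frac{16}{25 \cdot 2903616} = -253323 + \frac{16}{25} \cdot \frac{1}{2903616} = -253323 + \frac{1}{4536900} = - \frac{1149301118699}{4536900}$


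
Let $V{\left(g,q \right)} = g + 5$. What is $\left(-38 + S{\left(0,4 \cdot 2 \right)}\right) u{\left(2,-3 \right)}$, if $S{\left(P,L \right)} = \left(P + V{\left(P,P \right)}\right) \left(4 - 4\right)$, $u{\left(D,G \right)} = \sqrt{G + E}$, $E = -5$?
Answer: $- 76 i \sqrt{2} \approx - 107.48 i$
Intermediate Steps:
$V{\left(g,q \right)} = 5 + g$
$u{\left(D,G \right)} = \sqrt{-5 + G}$ ($u{\left(D,G \right)} = \sqrt{G - 5} = \sqrt{-5 + G}$)
$S{\left(P,L \right)} = 0$ ($S{\left(P,L \right)} = \left(P + \left(5 + P\right)\right) \left(4 - 4\right) = \left(5 + 2 P\right) 0 = 0$)
$\left(-38 + S{\left(0,4 \cdot 2 \right)}\right) u{\left(2,-3 \right)} = \left(-38 + 0\right) \sqrt{-5 - 3} = - 38 \sqrt{-8} = - 38 \cdot 2 i \sqrt{2} = - 76 i \sqrt{2}$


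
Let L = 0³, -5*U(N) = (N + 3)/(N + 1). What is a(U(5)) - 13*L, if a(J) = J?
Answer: -4/15 ≈ -0.26667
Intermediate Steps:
U(N) = -(3 + N)/(5*(1 + N)) (U(N) = -(N + 3)/(5*(N + 1)) = -(3 + N)/(5*(1 + N)))
L = 0
a(U(5)) - 13*L = (-3 - 1*5)/(5*(1 + 5)) - 13*0 = (⅕)*(-3 - 5)/6 + 0 = (⅕)*(⅙)*(-8) + 0 = -4/15 + 0 = -4/15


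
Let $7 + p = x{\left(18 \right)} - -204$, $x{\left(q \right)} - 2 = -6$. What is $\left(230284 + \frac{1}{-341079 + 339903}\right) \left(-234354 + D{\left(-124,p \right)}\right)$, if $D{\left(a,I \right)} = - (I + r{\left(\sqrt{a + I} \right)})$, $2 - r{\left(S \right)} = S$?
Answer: $- \frac{3024721376127}{56} + \frac{270813983 \sqrt{69}}{1176} \approx -5.4011 \cdot 10^{10}$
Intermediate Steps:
$x{\left(q \right)} = -4$ ($x{\left(q \right)} = 2 - 6 = -4$)
$r{\left(S \right)} = 2 - S$
$p = 193$ ($p = -7 - -200 = -7 + \left(-4 + 204\right) = -7 + 200 = 193$)
$D{\left(a,I \right)} = -2 + \sqrt{I + a} - I$ ($D{\left(a,I \right)} = - (I - \left(-2 + \sqrt{a + I}\right)) = - (I - \left(-2 + \sqrt{I + a}\right)) = - (2 + I - \sqrt{I + a}) = -2 + \sqrt{I + a} - I$)
$\left(230284 + \frac{1}{-341079 + 339903}\right) \left(-234354 + D{\left(-124,p \right)}\right) = \left(230284 + \frac{1}{-341079 + 339903}\right) \left(-234354 - \left(195 - \sqrt{193 - 124}\right)\right) = \left(230284 + \frac{1}{-1176}\right) \left(-234354 - \left(195 - \sqrt{69}\right)\right) = \left(230284 - \frac{1}{1176}\right) \left(-234354 - \left(195 - \sqrt{69}\right)\right) = \frac{270813983 \left(-234549 + \sqrt{69}\right)}{1176} = - \frac{3024721376127}{56} + \frac{270813983 \sqrt{69}}{1176}$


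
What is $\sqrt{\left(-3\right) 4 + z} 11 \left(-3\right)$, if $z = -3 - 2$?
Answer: $- 33 i \sqrt{17} \approx - 136.06 i$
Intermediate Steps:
$z = -5$
$\sqrt{\left(-3\right) 4 + z} 11 \left(-3\right) = \sqrt{\left(-3\right) 4 - 5} \cdot 11 \left(-3\right) = \sqrt{-12 - 5} \cdot 11 \left(-3\right) = \sqrt{-17} \cdot 11 \left(-3\right) = i \sqrt{17} \cdot 11 \left(-3\right) = 11 i \sqrt{17} \left(-3\right) = - 33 i \sqrt{17}$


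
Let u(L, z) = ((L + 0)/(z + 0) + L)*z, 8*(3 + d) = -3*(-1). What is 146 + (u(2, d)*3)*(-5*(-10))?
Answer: -683/2 ≈ -341.50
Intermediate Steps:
d = -21/8 (d = -3 + (-3*(-1))/8 = -3 + (⅛)*3 = -3 + 3/8 = -21/8 ≈ -2.6250)
u(L, z) = z*(L + L/z) (u(L, z) = (L/z + L)*z = (L + L/z)*z = z*(L + L/z))
146 + (u(2, d)*3)*(-5*(-10)) = 146 + ((2*(1 - 21/8))*3)*(-5*(-10)) = 146 + ((2*(-13/8))*3)*50 = 146 - 13/4*3*50 = 146 - 39/4*50 = 146 - 975/2 = -683/2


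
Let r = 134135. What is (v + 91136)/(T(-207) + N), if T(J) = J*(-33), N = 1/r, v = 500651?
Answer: 11339907035/130896598 ≈ 86.633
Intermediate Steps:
N = 1/134135 ≈ 7.4552e-6
T(J) = -33*J
(v + 91136)/(T(-207) + N) = (500651 + 91136)/(-33*(-207) + 1/134135) = 591787/(6831 + 1/134135) = 591787/(916276186/134135) = 591787*(134135/916276186) = 11339907035/130896598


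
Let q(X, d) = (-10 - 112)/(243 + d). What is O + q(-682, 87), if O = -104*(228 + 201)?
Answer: -7361701/165 ≈ -44616.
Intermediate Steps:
q(X, d) = -122/(243 + d)
O = -44616 (O = -104*429 = -44616)
O + q(-682, 87) = -44616 - 122/(243 + 87) = -44616 - 122/330 = -44616 - 122*1/330 = -44616 - 61/165 = -7361701/165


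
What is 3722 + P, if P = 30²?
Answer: 4622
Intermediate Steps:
P = 900
3722 + P = 3722 + 900 = 4622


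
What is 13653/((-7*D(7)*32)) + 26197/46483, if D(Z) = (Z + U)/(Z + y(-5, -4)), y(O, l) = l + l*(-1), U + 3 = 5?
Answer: -3029409/64672 ≈ -46.843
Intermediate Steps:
U = 2 (U = -3 + 5 = 2)
y(O, l) = 0 (y(O, l) = l - l = 0)
D(Z) = (2 + Z)/Z (D(Z) = (Z + 2)/(Z + 0) = (2 + Z)/Z)
13653/((-7*D(7)*32)) + 26197/46483 = 13653/((-7*(2 + 7)/7*32)) + 26197/46483 = 13653/((-9*32)) + 26197*(1/46483) = 13653/((-7*9/7*32)) + 1139/2021 = 13653/((-9*32)) + 1139/2021 = 13653/(-288) + 1139/2021 = 13653*(-1/288) + 1139/2021 = -1517/32 + 1139/2021 = -3029409/64672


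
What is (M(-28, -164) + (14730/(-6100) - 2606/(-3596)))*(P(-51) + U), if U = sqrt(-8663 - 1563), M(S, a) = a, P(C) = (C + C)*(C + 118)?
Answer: 310478091924/274195 - 45431386*I*sqrt(10226)/274195 ≈ 1.1323e+6 - 16755.0*I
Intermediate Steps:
P(C) = 2*C*(118 + C) (P(C) = (2*C)*(118 + C) = 2*C*(118 + C))
U = I*sqrt(10226) (U = sqrt(-10226) = I*sqrt(10226) ≈ 101.12*I)
(M(-28, -164) + (14730/(-6100) - 2606/(-3596)))*(P(-51) + U) = (-164 + (14730/(-6100) - 2606/(-3596)))*(2*(-51)*(118 - 51) + I*sqrt(10226)) = (-164 + (14730*(-1/6100) - 2606*(-1/3596)))*(2*(-51)*67 + I*sqrt(10226)) = (-164 + (-1473/610 + 1303/1798))*(-6834 + I*sqrt(10226)) = (-164 - 463406/274195)*(-6834 + I*sqrt(10226)) = -45431386*(-6834 + I*sqrt(10226))/274195 = 310478091924/274195 - 45431386*I*sqrt(10226)/274195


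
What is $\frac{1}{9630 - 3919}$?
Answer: $\frac{1}{5711} \approx 0.0001751$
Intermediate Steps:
$\frac{1}{9630 - 3919} = \frac{1}{5711}$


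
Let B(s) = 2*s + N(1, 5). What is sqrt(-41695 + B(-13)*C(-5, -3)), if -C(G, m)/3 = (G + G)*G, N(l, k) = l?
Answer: I*sqrt(37945) ≈ 194.79*I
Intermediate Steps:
C(G, m) = -6*G**2 (C(G, m) = -3*(G + G)*G = -3*2*G*G = -6*G**2)
B(s) = 1 + 2*s (B(s) = 2*s + 1 = 1 + 2*s)
sqrt(-41695 + B(-13)*C(-5, -3)) = sqrt(-41695 + (1 + 2*(-13))*(-6*(-5)**2)) = sqrt(-41695 + (1 - 26)*(-6*25)) = sqrt(-41695 - 25*(-150)) = sqrt(-41695 + 3750) = sqrt(-37945) = I*sqrt(37945)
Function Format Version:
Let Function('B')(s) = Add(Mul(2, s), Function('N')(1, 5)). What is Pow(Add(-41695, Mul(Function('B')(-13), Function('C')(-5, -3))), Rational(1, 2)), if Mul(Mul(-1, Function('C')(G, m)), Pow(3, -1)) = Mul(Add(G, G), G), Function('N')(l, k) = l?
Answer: Mul(I, Pow(37945, Rational(1, 2))) ≈ Mul(194.79, I)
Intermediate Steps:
Function('C')(G, m) = Mul(-6, Pow(G, 2)) (Function('C')(G, m) = Mul(-3, Mul(Add(G, G), G)) = Mul(-3, Mul(Mul(2, G), G)) = Mul(-3, Mul(2, Pow(G, 2))) = Mul(-6, Pow(G, 2)))
Function('B')(s) = Add(1, Mul(2, s)) (Function('B')(s) = Add(Mul(2, s), 1) = Add(1, Mul(2, s)))
Pow(Add(-41695, Mul(Function('B')(-13), Function('C')(-5, -3))), Rational(1, 2)) = Pow(Add(-41695, Mul(Add(1, Mul(2, -13)), Mul(-6, Pow(-5, 2)))), Rational(1, 2)) = Pow(Add(-41695, Mul(Add(1, -26), Mul(-6, 25))), Rational(1, 2)) = Pow(Add(-41695, Mul(-25, -150)), Rational(1, 2)) = Pow(Add(-41695, 3750), Rational(1, 2)) = Pow(-37945, Rational(1, 2)) = Mul(I, Pow(37945, Rational(1, 2)))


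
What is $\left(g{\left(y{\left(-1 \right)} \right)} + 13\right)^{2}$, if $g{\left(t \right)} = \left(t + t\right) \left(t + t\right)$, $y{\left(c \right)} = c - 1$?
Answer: $841$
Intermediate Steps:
$y{\left(c \right)} = -1 + c$ ($y{\left(c \right)} = c - 1 = -1 + c$)
$g{\left(t \right)} = 4 t^{2}$ ($g{\left(t \right)} = 2 t 2 t = 4 t^{2}$)
$\left(g{\left(y{\left(-1 \right)} \right)} + 13\right)^{2} = \left(4 \left(-1 - 1\right)^{2} + 13\right)^{2} = \left(4 \left(-2\right)^{2} + 13\right)^{2} = \left(4 \cdot 4 + 13\right)^{2} = \left(16 + 13\right)^{2} = 29^{2} = 841$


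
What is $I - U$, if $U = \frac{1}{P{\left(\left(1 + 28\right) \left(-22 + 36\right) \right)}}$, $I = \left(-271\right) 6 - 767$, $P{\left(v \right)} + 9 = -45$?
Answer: $- \frac{129221}{54} \approx -2393.0$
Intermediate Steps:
$P{\left(v \right)} = -54$ ($P{\left(v \right)} = -9 - 45 = -54$)
$I = -2393$ ($I = -1626 - 767 = -2393$)
$U = - \frac{1}{54}$ ($U = \frac{1}{-54} = - \frac{1}{54} \approx -0.018519$)
$I - U = -2393 - - \frac{1}{54} = -2393 + \frac{1}{54} = - \frac{129221}{54}$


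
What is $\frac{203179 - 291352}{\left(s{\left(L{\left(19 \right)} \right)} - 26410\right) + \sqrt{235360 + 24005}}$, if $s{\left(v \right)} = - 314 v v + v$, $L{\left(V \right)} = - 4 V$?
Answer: $\frac{32450309190}{677230352627} + \frac{88173 \sqrt{259365}}{3386151763135} \approx 0.047929$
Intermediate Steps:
$s{\left(v \right)} = v - 314 v^{2}$ ($s{\left(v \right)} = - 314 v^{2} + v = v - 314 v^{2}$)
$\frac{203179 - 291352}{\left(s{\left(L{\left(19 \right)} \right)} - 26410\right) + \sqrt{235360 + 24005}} = \frac{203179 - 291352}{\left(\left(-4\right) 19 \left(1 - 314 \left(\left(-4\right) 19\right)\right) - 26410\right) + \sqrt{235360 + 24005}} = - \frac{88173}{\left(- 76 \left(1 - -23864\right) - 26410\right) + \sqrt{259365}} = - \frac{88173}{\left(- 76 \left(1 + 23864\right) - 26410\right) + \sqrt{259365}} = - \frac{88173}{\left(\left(-76\right) 23865 - 26410\right) + \sqrt{259365}} = - \frac{88173}{\left(-1813740 - 26410\right) + \sqrt{259365}} = - \frac{88173}{-1840150 + \sqrt{259365}}$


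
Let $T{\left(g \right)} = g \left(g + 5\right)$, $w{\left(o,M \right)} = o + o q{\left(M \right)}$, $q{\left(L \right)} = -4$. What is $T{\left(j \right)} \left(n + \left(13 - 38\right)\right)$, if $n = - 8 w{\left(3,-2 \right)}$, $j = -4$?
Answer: $-188$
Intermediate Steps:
$w{\left(o,M \right)} = - 3 o$ ($w{\left(o,M \right)} = o + o \left(-4\right) = o - 4 o = - 3 o$)
$T{\left(g \right)} = g \left(5 + g\right)$
$n = 72$ ($n = - 8 \left(\left(-3\right) 3\right) = \left(-8\right) \left(-9\right) = 72$)
$T{\left(j \right)} \left(n + \left(13 - 38\right)\right) = - 4 \left(5 - 4\right) \left(72 + \left(13 - 38\right)\right) = \left(-4\right) 1 \left(72 - 25\right) = \left(-4\right) 47 = -188$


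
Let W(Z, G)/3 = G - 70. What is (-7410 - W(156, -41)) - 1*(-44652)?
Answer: 37575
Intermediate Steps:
W(Z, G) = -210 + 3*G (W(Z, G) = 3*(G - 70) = 3*(-70 + G) = -210 + 3*G)
(-7410 - W(156, -41)) - 1*(-44652) = (-7410 - (-210 + 3*(-41))) - 1*(-44652) = (-7410 - (-210 - 123)) + 44652 = (-7410 - 1*(-333)) + 44652 = (-7410 + 333) + 44652 = -7077 + 44652 = 37575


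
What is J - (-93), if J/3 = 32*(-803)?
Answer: -76995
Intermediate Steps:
J = -77088 (J = 3*(32*(-803)) = 3*(-25696) = -77088)
J - (-93) = -77088 - (-93) = -77088 - 1*(-93) = -77088 + 93 = -76995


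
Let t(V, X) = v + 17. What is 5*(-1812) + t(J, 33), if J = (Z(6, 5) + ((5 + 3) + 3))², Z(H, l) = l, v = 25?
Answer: -9018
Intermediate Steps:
J = 256 (J = (5 + ((5 + 3) + 3))² = (5 + (8 + 3))² = (5 + 11)² = 16² = 256)
t(V, X) = 42 (t(V, X) = 25 + 17 = 42)
5*(-1812) + t(J, 33) = 5*(-1812) + 42 = -9060 + 42 = -9018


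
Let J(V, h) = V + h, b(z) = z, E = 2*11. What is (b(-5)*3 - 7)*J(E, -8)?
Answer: -308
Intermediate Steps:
E = 22
(b(-5)*3 - 7)*J(E, -8) = (-5*3 - 7)*(22 - 8) = (-15 - 7)*14 = -22*14 = -308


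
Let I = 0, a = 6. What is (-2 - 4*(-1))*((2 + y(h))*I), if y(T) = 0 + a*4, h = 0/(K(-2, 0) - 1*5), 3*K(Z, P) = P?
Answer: 0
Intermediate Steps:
K(Z, P) = P/3
h = 0 (h = 0/((⅓)*0 - 1*5) = 0/(0 - 5) = 0/(-5) = 0*(-⅕) = 0)
y(T) = 24 (y(T) = 0 + 6*4 = 0 + 24 = 24)
(-2 - 4*(-1))*((2 + y(h))*I) = (-2 - 4*(-1))*((2 + 24)*0) = (-2 + 4)*(26*0) = 2*0 = 0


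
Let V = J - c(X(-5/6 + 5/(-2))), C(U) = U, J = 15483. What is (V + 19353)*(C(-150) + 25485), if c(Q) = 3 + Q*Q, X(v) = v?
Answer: 882212555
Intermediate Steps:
c(Q) = 3 + Q²
V = 139220/9 (V = 15483 - (3 + (-5/6 + 5/(-2))²) = 15483 - (3 + (-5*⅙ + 5*(-½))²) = 15483 - (3 + (-⅚ - 5/2)²) = 15483 - (3 + (-10/3)²) = 15483 - (3 + 100/9) = 15483 - 1*127/9 = 15483 - 127/9 = 139220/9 ≈ 15469.)
(V + 19353)*(C(-150) + 25485) = (139220/9 + 19353)*(-150 + 25485) = (313397/9)*25335 = 882212555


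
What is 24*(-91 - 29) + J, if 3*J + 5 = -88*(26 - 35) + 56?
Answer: -2599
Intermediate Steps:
J = 281 (J = -5/3 + (-88*(26 - 35) + 56)/3 = -5/3 + (-88*(-9) + 56)/3 = -5/3 + (792 + 56)/3 = -5/3 + (⅓)*848 = -5/3 + 848/3 = 281)
24*(-91 - 29) + J = 24*(-91 - 29) + 281 = 24*(-120) + 281 = -2880 + 281 = -2599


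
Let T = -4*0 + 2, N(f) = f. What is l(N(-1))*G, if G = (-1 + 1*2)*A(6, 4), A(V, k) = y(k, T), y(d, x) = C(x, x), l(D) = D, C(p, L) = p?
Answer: -2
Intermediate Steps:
T = 2 (T = 0 + 2 = 2)
y(d, x) = x
A(V, k) = 2
G = 2 (G = (-1 + 1*2)*2 = (-1 + 2)*2 = 1*2 = 2)
l(N(-1))*G = -1*2 = -2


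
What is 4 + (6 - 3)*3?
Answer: 13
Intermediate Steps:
4 + (6 - 3)*3 = 4 + 3*3 = 4 + 9 = 13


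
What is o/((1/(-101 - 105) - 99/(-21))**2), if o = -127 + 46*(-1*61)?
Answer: -6098774612/46117681 ≈ -132.24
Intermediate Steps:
o = -2933 (o = -127 + 46*(-61) = -127 - 2806 = -2933)
o/((1/(-101 - 105) - 99/(-21))**2) = -2933/(1/(-101 - 105) - 99/(-21))**2 = -2933/(1/(-206) - 99*(-1/21))**2 = -2933/(-1/206 + 33/7)**2 = -2933/((6791/1442)**2) = -2933/46117681/2079364 = -2933*2079364/46117681 = -6098774612/46117681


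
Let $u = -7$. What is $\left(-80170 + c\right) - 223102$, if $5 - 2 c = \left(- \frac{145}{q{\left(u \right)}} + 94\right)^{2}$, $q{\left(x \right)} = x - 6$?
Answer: $- \frac{52186890}{169} \approx -3.088 \cdot 10^{5}$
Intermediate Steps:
$q{\left(x \right)} = -6 + x$
$c = - \frac{933922}{169}$ ($c = \frac{5}{2} - \frac{\left(- \frac{145}{-6 - 7} + 94\right)^{2}}{2} = \frac{5}{2} - \frac{\left(- \frac{145}{-13} + 94\right)^{2}}{2} = \frac{5}{2} - \frac{\left(\left(-145\right) \left(- \frac{1}{13}\right) + 94\right)^{2}}{2} = \frac{5}{2} - \frac{\left(\frac{145}{13} + 94\right)^{2}}{2} = \frac{5}{2} - \frac{\left(\frac{1367}{13}\right)^{2}}{2} = \frac{5}{2} - \frac{1868689}{338} = - \frac{933922}{169} \approx -5526.2$)
$\left(-80170 + c\right) - 223102 = \left(-80170 - \frac{933922}{169}\right) - 223102 = - \frac{14482652}{169} - 223102 = - \frac{52186890}{169}$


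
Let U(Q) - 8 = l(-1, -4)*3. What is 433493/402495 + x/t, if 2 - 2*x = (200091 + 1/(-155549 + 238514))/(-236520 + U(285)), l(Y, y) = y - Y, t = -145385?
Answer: 27482096051563897482/25517152007801044775 ≈ 1.0770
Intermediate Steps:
U(Q) = -1 (U(Q) = 8 + (-4 - 1*(-1))*3 = 8 + (-4 + 1)*3 = 8 - 3*3 = 8 - 9 = -1)
x = 27923239673/19622964765 (x = 1 - (200091 + 1/(-155549 + 238514))/(2*(-236520 - 1)) = 1 - (200091 + 1/82965)/(2*(-236521)) = 1 - (200091 + 1/82965)*(-1)/(2*236521) = 1 - 8300274908*(-1)/(82965*236521) = 1 - ½*(-16600549816/19622964765) = 1 + 8300274908/19622964765 = 27923239673/19622964765 ≈ 1.4230)
433493/402495 + x/t = 433493/402495 + (27923239673/19622964765)/(-145385) = 433493*(1/402495) + (27923239673/19622964765)*(-1/145385) = 433493/402495 - 27923239673/2852884732359525 = 27482096051563897482/25517152007801044775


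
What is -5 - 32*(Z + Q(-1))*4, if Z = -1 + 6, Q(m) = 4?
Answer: -1157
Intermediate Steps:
Z = 5
-5 - 32*(Z + Q(-1))*4 = -5 - 32*(5 + 4)*4 = -5 - 288*4 = -5 - 32*36 = -5 - 1152 = -1157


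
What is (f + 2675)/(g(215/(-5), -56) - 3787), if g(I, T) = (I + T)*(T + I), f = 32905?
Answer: 17790/3007 ≈ 5.9162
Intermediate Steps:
g(I, T) = (I + T)² (g(I, T) = (I + T)*(I + T) = (I + T)²)
(f + 2675)/(g(215/(-5), -56) - 3787) = (32905 + 2675)/((215/(-5) - 56)² - 3787) = 35580/((215*(-⅕) - 56)² - 3787) = 35580/((-43 - 56)² - 3787) = 35580/((-99)² - 3787) = 35580/(9801 - 3787) = 35580/6014 = 35580*(1/6014) = 17790/3007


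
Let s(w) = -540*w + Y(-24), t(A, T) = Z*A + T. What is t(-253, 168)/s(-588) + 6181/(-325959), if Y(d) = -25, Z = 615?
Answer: -52625266088/103490352705 ≈ -0.50850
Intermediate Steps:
t(A, T) = T + 615*A (t(A, T) = 615*A + T = T + 615*A)
s(w) = -25 - 540*w (s(w) = -540*w - 25 = -25 - 540*w)
t(-253, 168)/s(-588) + 6181/(-325959) = (168 + 615*(-253))/(-25 - 540*(-588)) + 6181/(-325959) = (168 - 155595)/(-25 + 317520) + 6181*(-1/325959) = -155427/317495 - 6181/325959 = -52625266088/103490352705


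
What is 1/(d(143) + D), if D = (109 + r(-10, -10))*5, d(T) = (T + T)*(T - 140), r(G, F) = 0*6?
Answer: 1/1403 ≈ 0.00071276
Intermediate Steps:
r(G, F) = 0
d(T) = 2*T*(-140 + T) (d(T) = (2*T)*(-140 + T) = 2*T*(-140 + T))
D = 545 (D = (109 + 0)*5 = 109*5 = 545)
1/(d(143) + D) = 1/(2*143*(-140 + 143) + 545) = 1/(2*143*3 + 545) = 1/(858 + 545) = 1/1403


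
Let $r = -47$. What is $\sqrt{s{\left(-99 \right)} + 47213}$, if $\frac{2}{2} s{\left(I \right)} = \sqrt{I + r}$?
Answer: $\sqrt{47213 + i \sqrt{146}} \approx 217.29 + 0.028 i$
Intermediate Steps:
$s{\left(I \right)} = \sqrt{-47 + I}$ ($s{\left(I \right)} = \sqrt{I - 47} = \sqrt{-47 + I}$)
$\sqrt{s{\left(-99 \right)} + 47213} = \sqrt{\sqrt{-47 - 99} + 47213} = \sqrt{\sqrt{-146} + 47213} = \sqrt{i \sqrt{146} + 47213} = \sqrt{47213 + i \sqrt{146}}$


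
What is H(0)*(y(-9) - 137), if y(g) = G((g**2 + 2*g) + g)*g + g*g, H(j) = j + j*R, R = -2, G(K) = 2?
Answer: 0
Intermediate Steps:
H(j) = -j (H(j) = j + j*(-2) = j - 2*j = -j)
y(g) = g**2 + 2*g (y(g) = 2*g + g*g = 2*g + g**2 = g**2 + 2*g)
H(0)*(y(-9) - 137) = (-1*0)*(-9*(2 - 9) - 137) = 0*(-9*(-7) - 137) = 0*(63 - 137) = 0*(-74) = 0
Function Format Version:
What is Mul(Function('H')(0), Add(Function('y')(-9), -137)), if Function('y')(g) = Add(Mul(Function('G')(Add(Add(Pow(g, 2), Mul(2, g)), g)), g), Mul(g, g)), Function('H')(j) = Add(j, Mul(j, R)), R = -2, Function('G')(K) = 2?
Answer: 0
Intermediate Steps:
Function('H')(j) = Mul(-1, j) (Function('H')(j) = Add(j, Mul(j, -2)) = Add(j, Mul(-2, j)) = Mul(-1, j))
Function('y')(g) = Add(Pow(g, 2), Mul(2, g)) (Function('y')(g) = Add(Mul(2, g), Mul(g, g)) = Add(Mul(2, g), Pow(g, 2)) = Add(Pow(g, 2), Mul(2, g)))
Mul(Function('H')(0), Add(Function('y')(-9), -137)) = Mul(Mul(-1, 0), Add(Mul(-9, Add(2, -9)), -137)) = Mul(0, Add(Mul(-9, -7), -137)) = Mul(0, Add(63, -137)) = Mul(0, -74) = 0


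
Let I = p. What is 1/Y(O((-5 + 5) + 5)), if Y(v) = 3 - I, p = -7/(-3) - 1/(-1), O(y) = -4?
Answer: -3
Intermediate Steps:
p = 10/3 (p = -7*(-⅓) - 1*(-1) = 7/3 + 1 = 10/3 ≈ 3.3333)
I = 10/3 ≈ 3.3333
Y(v) = -⅓ (Y(v) = 3 - 1*10/3 = 3 - 10/3 = -⅓)
1/Y(O((-5 + 5) + 5)) = 1/(-⅓) = -3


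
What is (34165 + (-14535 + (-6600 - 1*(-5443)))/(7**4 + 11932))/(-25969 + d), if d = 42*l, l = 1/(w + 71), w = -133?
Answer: -15179808843/11538924980 ≈ -1.3155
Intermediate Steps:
l = -1/62 (l = 1/(-133 + 71) = 1/(-62) = -1/62 ≈ -0.016129)
d = -21/31 (d = 42*(-1/62) = -21/31 ≈ -0.67742)
(34165 + (-14535 + (-6600 - 1*(-5443)))/(7**4 + 11932))/(-25969 + d) = (34165 + (-14535 + (-6600 - 1*(-5443)))/(7**4 + 11932))/(-25969 - 21/31) = (34165 + (-14535 + (-6600 + 5443))/(2401 + 11932))/(-805060/31) = (34165 + (-14535 - 1157)/14333)*(-31/805060) = (34165 - 15692*1/14333)*(-31/805060) = (34165 - 15692/14333)*(-31/805060) = (489671253/14333)*(-31/805060) = -15179808843/11538924980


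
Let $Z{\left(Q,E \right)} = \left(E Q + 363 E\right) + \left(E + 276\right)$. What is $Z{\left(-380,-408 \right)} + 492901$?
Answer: $499705$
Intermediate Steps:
$Z{\left(Q,E \right)} = 276 + 364 E + E Q$ ($Z{\left(Q,E \right)} = \left(363 E + E Q\right) + \left(276 + E\right) = 276 + 364 E + E Q$)
$Z{\left(-380,-408 \right)} + 492901 = \left(276 + 364 \left(-408\right) - -155040\right) + 492901 = \left(276 - 148512 + 155040\right) + 492901 = 6804 + 492901 = 499705$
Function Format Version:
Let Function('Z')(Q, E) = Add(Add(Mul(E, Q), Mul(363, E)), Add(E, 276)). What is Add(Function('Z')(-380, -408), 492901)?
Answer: 499705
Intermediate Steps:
Function('Z')(Q, E) = Add(276, Mul(364, E), Mul(E, Q)) (Function('Z')(Q, E) = Add(Add(Mul(363, E), Mul(E, Q)), Add(276, E)) = Add(276, Mul(364, E), Mul(E, Q)))
Add(Function('Z')(-380, -408), 492901) = Add(Add(276, Mul(364, -408), Mul(-408, -380)), 492901) = Add(Add(276, -148512, 155040), 492901) = Add(6804, 492901) = 499705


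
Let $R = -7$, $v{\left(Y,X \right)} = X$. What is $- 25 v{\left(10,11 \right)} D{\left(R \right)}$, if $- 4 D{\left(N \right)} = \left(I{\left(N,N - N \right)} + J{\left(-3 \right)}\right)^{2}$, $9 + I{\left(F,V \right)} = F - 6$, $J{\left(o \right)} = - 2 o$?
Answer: $17600$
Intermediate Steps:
$I{\left(F,V \right)} = -15 + F$ ($I{\left(F,V \right)} = -9 + \left(F - 6\right) = -9 + \left(-6 + F\right) = -15 + F$)
$D{\left(N \right)} = - \frac{\left(-9 + N\right)^{2}}{4}$ ($D{\left(N \right)} = - \frac{\left(\left(-15 + N\right) - -6\right)^{2}}{4} = - \frac{\left(\left(-15 + N\right) + 6\right)^{2}}{4} = - \frac{\left(-9 + N\right)^{2}}{4}$)
$- 25 v{\left(10,11 \right)} D{\left(R \right)} = \left(-25\right) 11 \left(- \frac{\left(-9 - 7\right)^{2}}{4}\right) = - 275 \left(- \frac{\left(-16\right)^{2}}{4}\right) = - 275 \left(\left(- \frac{1}{4}\right) 256\right) = \left(-275\right) \left(-64\right) = 17600$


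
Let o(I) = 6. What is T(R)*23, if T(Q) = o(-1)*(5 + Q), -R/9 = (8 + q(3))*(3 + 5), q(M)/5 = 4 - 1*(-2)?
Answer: -376878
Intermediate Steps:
q(M) = 30 (q(M) = 5*(4 - 1*(-2)) = 5*(4 + 2) = 5*6 = 30)
R = -2736 (R = -9*(8 + 30)*(3 + 5) = -342*8 = -9*304 = -2736)
T(Q) = 30 + 6*Q (T(Q) = 6*(5 + Q) = 30 + 6*Q)
T(R)*23 = (30 + 6*(-2736))*23 = (30 - 16416)*23 = -16386*23 = -376878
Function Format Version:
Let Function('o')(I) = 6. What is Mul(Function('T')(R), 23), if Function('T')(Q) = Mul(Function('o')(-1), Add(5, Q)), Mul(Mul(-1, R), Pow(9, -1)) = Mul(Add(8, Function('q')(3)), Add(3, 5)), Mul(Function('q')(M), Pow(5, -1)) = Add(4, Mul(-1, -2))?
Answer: -376878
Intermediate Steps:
Function('q')(M) = 30 (Function('q')(M) = Mul(5, Add(4, Mul(-1, -2))) = Mul(5, Add(4, 2)) = Mul(5, 6) = 30)
R = -2736 (R = Mul(-9, Mul(Add(8, 30), Add(3, 5))) = Mul(-9, Mul(38, 8)) = Mul(-9, 304) = -2736)
Function('T')(Q) = Add(30, Mul(6, Q)) (Function('T')(Q) = Mul(6, Add(5, Q)) = Add(30, Mul(6, Q)))
Mul(Function('T')(R), 23) = Mul(Add(30, Mul(6, -2736)), 23) = Mul(Add(30, -16416), 23) = Mul(-16386, 23) = -376878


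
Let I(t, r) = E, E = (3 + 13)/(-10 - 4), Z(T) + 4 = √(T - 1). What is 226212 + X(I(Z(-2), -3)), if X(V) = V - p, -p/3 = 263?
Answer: 1588999/7 ≈ 2.2700e+5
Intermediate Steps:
p = -789 (p = -3*263 = -789)
Z(T) = -4 + √(-1 + T) (Z(T) = -4 + √(T - 1) = -4 + √(-1 + T))
E = -8/7 (E = 16/(-14) = 16*(-1/14) = -8/7 ≈ -1.1429)
I(t, r) = -8/7
X(V) = 789 + V (X(V) = V - 1*(-789) = V + 789 = 789 + V)
226212 + X(I(Z(-2), -3)) = 226212 + (789 - 8/7) = 226212 + 5515/7 = 1588999/7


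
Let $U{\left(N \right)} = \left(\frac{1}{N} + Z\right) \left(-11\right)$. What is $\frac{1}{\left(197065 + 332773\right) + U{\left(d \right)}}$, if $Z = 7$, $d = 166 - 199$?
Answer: $\frac{3}{1589284} \approx 1.8876 \cdot 10^{-6}$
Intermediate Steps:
$d = -33$
$U{\left(N \right)} = -77 - \frac{11}{N}$ ($U{\left(N \right)} = \left(\frac{1}{N} + 7\right) \left(-11\right) = \left(7 + \frac{1}{N}\right) \left(-11\right) = -77 - \frac{11}{N}$)
$\frac{1}{\left(197065 + 332773\right) + U{\left(d \right)}} = \frac{1}{\left(197065 + 332773\right) - \left(77 + \frac{11}{-33}\right)} = \frac{1}{529838 - \frac{230}{3}} = \frac{1}{\frac{1589284}{3}} = \frac{3}{1589284}$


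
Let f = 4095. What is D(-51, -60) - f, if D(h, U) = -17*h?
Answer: -3228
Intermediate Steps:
D(-51, -60) - f = -17*(-51) - 1*4095 = 867 - 4095 = -3228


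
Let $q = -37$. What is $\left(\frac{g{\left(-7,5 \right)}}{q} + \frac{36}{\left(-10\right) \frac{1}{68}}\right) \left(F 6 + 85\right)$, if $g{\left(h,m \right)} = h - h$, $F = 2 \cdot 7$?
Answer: $- \frac{206856}{5} \approx -41371.0$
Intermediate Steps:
$F = 14$
$g{\left(h,m \right)} = 0$
$\left(\frac{g{\left(-7,5 \right)}}{q} + \frac{36}{\left(-10\right) \frac{1}{68}}\right) \left(F 6 + 85\right) = \left(\frac{0}{-37} + \frac{36}{\left(-10\right) \frac{1}{68}}\right) \left(14 \cdot 6 + 85\right) = \left(0 \left(- \frac{1}{37}\right) + \frac{36}{\left(-10\right) \frac{1}{68}}\right) \left(84 + 85\right) = \left(0 + \frac{36}{- \frac{5}{34}}\right) 169 = \left(0 + 36 \left(- \frac{34}{5}\right)\right) 169 = \left(0 - \frac{1224}{5}\right) 169 = \left(- \frac{1224}{5}\right) 169 = - \frac{206856}{5}$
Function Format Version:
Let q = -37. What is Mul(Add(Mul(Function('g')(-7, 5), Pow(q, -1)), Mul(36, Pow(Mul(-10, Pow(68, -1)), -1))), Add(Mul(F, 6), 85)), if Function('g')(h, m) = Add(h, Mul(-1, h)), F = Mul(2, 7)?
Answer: Rational(-206856, 5) ≈ -41371.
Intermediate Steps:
F = 14
Function('g')(h, m) = 0
Mul(Add(Mul(Function('g')(-7, 5), Pow(q, -1)), Mul(36, Pow(Mul(-10, Pow(68, -1)), -1))), Add(Mul(F, 6), 85)) = Mul(Add(Mul(0, Pow(-37, -1)), Mul(36, Pow(Mul(-10, Pow(68, -1)), -1))), Add(Mul(14, 6), 85)) = Mul(Add(Mul(0, Rational(-1, 37)), Mul(36, Pow(Mul(-10, Rational(1, 68)), -1))), Add(84, 85)) = Mul(Add(0, Mul(36, Pow(Rational(-5, 34), -1))), 169) = Mul(Add(0, Mul(36, Rational(-34, 5))), 169) = Mul(Add(0, Rational(-1224, 5)), 169) = Mul(Rational(-1224, 5), 169) = Rational(-206856, 5)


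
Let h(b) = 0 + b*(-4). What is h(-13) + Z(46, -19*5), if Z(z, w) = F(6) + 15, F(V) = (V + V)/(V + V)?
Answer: 68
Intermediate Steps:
F(V) = 1 (F(V) = (2*V)/((2*V)) = (2*V)*(1/(2*V)) = 1)
Z(z, w) = 16 (Z(z, w) = 1 + 15 = 16)
h(b) = -4*b (h(b) = 0 - 4*b = -4*b)
h(-13) + Z(46, -19*5) = -4*(-13) + 16 = 52 + 16 = 68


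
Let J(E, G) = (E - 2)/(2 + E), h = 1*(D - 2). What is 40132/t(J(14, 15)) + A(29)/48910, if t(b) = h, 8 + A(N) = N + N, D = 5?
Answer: 196285627/14673 ≈ 13377.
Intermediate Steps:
h = 3 (h = 1*(5 - 2) = 1*3 = 3)
A(N) = -8 + 2*N (A(N) = -8 + (N + N) = -8 + 2*N)
J(E, G) = (-2 + E)/(2 + E)
t(b) = 3
40132/t(J(14, 15)) + A(29)/48910 = 40132/3 + (-8 + 2*29)/48910 = 40132*(⅓) + (-8 + 58)*(1/48910) = 40132/3 + 50*(1/48910) = 40132/3 + 5/4891 = 196285627/14673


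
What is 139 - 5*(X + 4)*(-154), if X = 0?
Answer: 3219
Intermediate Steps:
139 - 5*(X + 4)*(-154) = 139 - 5*(0 + 4)*(-154) = 139 - 5*4*(-154) = 139 - 20*(-154) = 139 + 3080 = 3219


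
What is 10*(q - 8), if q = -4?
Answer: -120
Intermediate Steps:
10*(q - 8) = 10*(-4 - 8) = 10*(-12) = -120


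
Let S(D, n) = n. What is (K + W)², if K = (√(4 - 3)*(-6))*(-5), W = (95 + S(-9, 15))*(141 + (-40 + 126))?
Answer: 625000000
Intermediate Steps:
W = 24970 (W = (95 + 15)*(141 + (-40 + 126)) = 110*(141 + 86) = 110*227 = 24970)
K = 30 (K = (√1*(-6))*(-5) = (1*(-6))*(-5) = -6*(-5) = 30)
(K + W)² = (30 + 24970)² = 25000² = 625000000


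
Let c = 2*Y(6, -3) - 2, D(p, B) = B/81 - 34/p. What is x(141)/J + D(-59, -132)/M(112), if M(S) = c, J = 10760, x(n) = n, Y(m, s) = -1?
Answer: 4738433/17140680 ≈ 0.27644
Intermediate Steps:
D(p, B) = -34/p + B/81 (D(p, B) = B*(1/81) - 34/p = B/81 - 34/p = -34/p + B/81)
c = -4 (c = 2*(-1) - 2 = -2 - 2 = -4)
M(S) = -4
x(141)/J + D(-59, -132)/M(112) = 141/10760 + (-34/(-59) + (1/81)*(-132))/(-4) = 141*(1/10760) + (-34*(-1/59) - 44/27)*(-1/4) = 141/10760 + (34/59 - 44/27)*(-1/4) = 141/10760 - 1678/1593*(-1/4) = 141/10760 + 839/3186 = 4738433/17140680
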